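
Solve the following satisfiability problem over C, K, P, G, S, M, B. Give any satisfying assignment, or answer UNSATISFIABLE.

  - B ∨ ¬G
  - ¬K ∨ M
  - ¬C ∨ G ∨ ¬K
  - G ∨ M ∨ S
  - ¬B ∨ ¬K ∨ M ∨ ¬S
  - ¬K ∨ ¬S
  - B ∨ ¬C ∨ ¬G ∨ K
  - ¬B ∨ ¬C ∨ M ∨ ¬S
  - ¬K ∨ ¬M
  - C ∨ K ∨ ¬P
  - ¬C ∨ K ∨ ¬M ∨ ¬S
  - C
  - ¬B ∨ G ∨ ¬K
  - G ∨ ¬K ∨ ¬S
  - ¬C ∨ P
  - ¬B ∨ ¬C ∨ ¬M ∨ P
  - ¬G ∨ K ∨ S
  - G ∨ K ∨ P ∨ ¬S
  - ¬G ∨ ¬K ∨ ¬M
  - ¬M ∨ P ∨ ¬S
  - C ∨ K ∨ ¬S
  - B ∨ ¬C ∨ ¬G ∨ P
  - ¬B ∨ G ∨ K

C=T, K=F, P=T, G=F, S=F, M=T, B=F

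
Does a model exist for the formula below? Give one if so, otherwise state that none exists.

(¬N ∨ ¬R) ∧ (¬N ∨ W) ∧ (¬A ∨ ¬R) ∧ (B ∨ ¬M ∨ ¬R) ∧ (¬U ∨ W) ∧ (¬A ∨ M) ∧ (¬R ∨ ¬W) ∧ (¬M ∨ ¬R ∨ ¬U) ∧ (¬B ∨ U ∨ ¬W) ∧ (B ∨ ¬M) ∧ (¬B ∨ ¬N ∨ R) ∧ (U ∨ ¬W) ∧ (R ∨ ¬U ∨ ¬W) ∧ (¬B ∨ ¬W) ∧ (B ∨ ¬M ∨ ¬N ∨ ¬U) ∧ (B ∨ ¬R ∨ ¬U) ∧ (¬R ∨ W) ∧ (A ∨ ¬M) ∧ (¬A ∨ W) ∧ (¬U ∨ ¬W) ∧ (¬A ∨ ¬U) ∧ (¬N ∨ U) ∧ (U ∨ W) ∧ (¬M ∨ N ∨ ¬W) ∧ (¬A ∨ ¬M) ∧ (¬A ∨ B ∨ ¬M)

Unsatisfiable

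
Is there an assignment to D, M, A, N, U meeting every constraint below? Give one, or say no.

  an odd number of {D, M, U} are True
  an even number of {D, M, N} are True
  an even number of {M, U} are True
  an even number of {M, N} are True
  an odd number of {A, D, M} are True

The formula is unsatisfiable.

Adding constraints 1, 2, 3, 4 mod 2: every variable appears an even number of times on the left, so the left side is 0.
But the right sides sum to 1 (mod 2). 0 ≠ 1 — the system is inconsistent.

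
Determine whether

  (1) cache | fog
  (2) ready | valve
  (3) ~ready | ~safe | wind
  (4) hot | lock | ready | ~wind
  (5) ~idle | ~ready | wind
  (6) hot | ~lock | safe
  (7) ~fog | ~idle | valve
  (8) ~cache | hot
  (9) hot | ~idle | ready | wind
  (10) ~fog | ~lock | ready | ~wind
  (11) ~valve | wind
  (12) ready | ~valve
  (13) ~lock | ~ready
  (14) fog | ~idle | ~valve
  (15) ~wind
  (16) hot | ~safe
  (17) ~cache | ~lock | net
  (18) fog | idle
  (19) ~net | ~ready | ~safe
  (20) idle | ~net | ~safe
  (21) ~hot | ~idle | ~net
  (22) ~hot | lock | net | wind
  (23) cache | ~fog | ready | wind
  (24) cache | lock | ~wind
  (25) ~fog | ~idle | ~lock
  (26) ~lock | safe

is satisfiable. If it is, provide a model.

hot: True, safe: False, wind: False, valve: False, cache: False, net: True, lock: False, idle: False, fog: True, ready: True

Unit clause (~wind) forces wind = False.
In (~valve | wind) only ~valve is left, so valve = False.
In (ready | valve) only ready is left, so ready = True.
In (~ready | ~safe | wind) only ~safe is left, so safe = False.
In (~idle | ~ready | wind) only ~idle is left, so idle = False.
In (~lock | ~ready) only ~lock is left, so lock = False.
In (fog | idle) only fog is left, so fog = True.
Set hot = True.
  then (~hot | lock | net | wind) forces net = True.
Set cache = False.
All clauses satisfied.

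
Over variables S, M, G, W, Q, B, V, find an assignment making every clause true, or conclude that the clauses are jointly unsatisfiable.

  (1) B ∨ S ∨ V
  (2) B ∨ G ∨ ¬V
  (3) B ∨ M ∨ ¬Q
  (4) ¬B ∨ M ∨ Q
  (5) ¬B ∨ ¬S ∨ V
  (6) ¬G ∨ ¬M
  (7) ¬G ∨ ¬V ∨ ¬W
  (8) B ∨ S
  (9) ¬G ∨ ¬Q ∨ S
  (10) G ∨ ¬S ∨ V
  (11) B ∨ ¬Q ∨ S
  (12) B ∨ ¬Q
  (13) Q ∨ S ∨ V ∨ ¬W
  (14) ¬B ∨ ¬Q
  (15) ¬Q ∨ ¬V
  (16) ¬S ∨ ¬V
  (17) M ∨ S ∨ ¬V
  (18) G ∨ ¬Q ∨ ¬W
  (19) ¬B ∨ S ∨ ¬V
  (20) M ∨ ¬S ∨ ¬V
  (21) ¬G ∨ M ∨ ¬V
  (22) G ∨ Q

S: True, M: False, G: True, W: True, Q: False, B: False, V: False

Try S = False:
  (B ∨ S) forces B = True.
  (¬B ∨ ¬Q) forces Q = False.
  (¬B ∨ M ∨ Q) forces M = True.
  (¬G ∨ ¬M) forces G = False.
  clause (G ∨ Q) is falsified — backtrack.
So S = True.
  then (¬S ∨ ¬V) forces V = False.
  then (¬B ∨ ¬S ∨ V) forces B = False.
  then (G ∨ ¬S ∨ V) forces G = True.
  then (B ∨ ¬Q) forces Q = False.
  then (¬G ∨ ¬M) forces M = False.
Set W = True.
All clauses satisfied.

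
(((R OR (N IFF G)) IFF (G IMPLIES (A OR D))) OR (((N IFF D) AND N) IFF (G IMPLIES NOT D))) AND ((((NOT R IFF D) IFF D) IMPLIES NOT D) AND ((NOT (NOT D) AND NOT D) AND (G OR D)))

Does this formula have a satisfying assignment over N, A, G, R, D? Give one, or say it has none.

Case D = True: the conjunct NOT D is False.
Case D = False: the conjunct NOT (NOT D) becomes NOT (NOT False) = False.
Both cases fail — unsatisfiable.

The formula is unsatisfiable.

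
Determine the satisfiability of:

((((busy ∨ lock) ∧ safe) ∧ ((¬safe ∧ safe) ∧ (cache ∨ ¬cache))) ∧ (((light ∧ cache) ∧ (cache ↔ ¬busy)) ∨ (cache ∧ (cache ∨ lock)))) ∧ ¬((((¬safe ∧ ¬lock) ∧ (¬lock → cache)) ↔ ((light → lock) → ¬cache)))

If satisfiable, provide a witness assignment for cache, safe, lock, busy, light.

UNSATISFIABLE

Case safe = True: the conjunct ¬safe is False.
Case safe = False: the conjunct safe is False.
Both cases fail — unsatisfiable.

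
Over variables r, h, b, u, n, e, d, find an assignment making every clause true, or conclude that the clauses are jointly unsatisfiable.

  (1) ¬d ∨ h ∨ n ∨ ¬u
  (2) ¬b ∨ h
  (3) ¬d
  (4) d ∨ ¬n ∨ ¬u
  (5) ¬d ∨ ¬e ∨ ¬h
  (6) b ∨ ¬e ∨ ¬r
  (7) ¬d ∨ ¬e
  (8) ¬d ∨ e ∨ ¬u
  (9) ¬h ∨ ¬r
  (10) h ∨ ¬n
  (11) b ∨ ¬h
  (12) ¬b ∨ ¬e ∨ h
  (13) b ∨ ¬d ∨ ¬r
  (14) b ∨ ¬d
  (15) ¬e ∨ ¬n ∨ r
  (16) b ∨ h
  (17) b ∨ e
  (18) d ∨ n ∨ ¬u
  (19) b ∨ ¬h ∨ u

r = False, h = True, b = True, u = False, n = False, e = True, d = False

Unit clause (¬d) forces d = False.
Try r = True:
  (¬h ∨ ¬r) forces h = False.
  (¬b ∨ h) forces b = False.
  clause (b ∨ h) is falsified — backtrack.
So r = False.
Set h = True.
  then (b ∨ ¬h) forces b = True.
Set u = False.
Set n = False.
Set e = True.
All clauses satisfied.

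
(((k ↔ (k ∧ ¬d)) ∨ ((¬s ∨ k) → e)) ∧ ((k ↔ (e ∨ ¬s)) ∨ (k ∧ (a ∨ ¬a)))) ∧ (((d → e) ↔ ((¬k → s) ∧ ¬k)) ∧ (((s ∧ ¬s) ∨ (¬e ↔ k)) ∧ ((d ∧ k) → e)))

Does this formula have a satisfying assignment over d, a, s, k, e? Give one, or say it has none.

Case k = True: the formula simplifies to ((¬d ∨ e) ∧ ((e ∨ ¬s) ∨ (a ∨ ¬a))) ∧ (¬((d → e)) ∧ (((s ∧ ¬s) ∨ ¬e) ∧ (d → e))).
  e = True: the conjunct ¬((d → e)) becomes ¬((d → True)) = False.
  e = False: simplifies to (¬d ∧ (¬s ∨ (a ∨ ¬a))) ∧ (¬(¬d) ∧ ¬d).
    d = True: the conjunct ¬d is False.
    d = False: the conjunct ¬(¬d) becomes ¬(¬False) = False.
Case k = False: the formula simplifies to ¬((e ∨ ¬s)) ∧ (((d → e) ↔ s) ∧ ((s ∧ ¬s) ∨ e)).
  s = True: simplifies to ¬e ∧ ((d → e) ∧ e).
    e = True: the conjunct ¬e is False.
    e = False: the conjunct e is False.
  s = False: the conjunct ¬((e ∨ ¬s)) becomes ¬((e ∨ True)) = False.
Both cases fail — unsatisfiable.

The formula is unsatisfiable.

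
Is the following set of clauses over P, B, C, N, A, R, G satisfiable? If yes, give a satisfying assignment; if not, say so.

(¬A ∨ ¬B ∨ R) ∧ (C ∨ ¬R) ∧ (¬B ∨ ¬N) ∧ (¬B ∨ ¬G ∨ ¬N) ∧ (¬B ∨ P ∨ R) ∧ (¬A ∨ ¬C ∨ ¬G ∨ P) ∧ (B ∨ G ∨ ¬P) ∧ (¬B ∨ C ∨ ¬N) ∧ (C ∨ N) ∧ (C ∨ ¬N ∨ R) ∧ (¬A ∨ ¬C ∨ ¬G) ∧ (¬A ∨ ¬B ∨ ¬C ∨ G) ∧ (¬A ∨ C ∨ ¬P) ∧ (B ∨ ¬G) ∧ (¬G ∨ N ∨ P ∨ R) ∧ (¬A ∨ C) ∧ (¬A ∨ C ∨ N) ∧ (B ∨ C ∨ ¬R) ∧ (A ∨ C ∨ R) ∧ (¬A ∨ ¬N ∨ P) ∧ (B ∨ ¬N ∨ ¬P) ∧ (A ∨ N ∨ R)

P: False; B: False; C: True; N: True; A: False; R: True; G: False

Set P = False.
Set B = False.
  then (B ∨ ¬G) forces G = False.
Try C = False:
  (C ∨ ¬R) forces R = False.
  (C ∨ N) forces N = True.
  clause (C ∨ ¬N ∨ R) is falsified — backtrack.
So C = True.
Set N = True.
  then (¬A ∨ ¬N ∨ P) forces A = False.
Set R = True.
All clauses satisfied.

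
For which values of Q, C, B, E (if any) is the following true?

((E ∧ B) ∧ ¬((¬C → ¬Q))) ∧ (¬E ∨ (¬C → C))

No satisfying assignment exists.

Case C = True: the conjunct ¬((¬C → ¬Q)) becomes ¬((False → ¬Q)) = False.
Case C = False: the formula simplifies to ((E ∧ B) ∧ ¬(¬Q)) ∧ ¬E.
  E = True: the conjunct ¬E is False.
  E = False: the conjunct E is False.
Both cases fail — unsatisfiable.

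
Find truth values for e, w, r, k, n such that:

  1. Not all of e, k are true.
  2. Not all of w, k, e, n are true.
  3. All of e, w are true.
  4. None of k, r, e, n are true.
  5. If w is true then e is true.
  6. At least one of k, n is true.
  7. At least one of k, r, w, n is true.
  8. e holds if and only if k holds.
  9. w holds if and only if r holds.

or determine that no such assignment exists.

No satisfying assignment exists.

Case e = True:
  Constraint (4) is violated (e=T) — contradiction.
Case e = False:
  Constraint (3) is violated (e=F) — contradiction.
Both cases fail — unsatisfiable.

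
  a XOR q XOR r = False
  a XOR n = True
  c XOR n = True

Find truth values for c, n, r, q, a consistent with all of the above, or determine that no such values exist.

c = False; n = True; r = False; q = False; a = False

a XOR q XOR r = F XOR F XOR F = False ✓
a XOR n = F XOR T = True ✓
c XOR n = F XOR T = True ✓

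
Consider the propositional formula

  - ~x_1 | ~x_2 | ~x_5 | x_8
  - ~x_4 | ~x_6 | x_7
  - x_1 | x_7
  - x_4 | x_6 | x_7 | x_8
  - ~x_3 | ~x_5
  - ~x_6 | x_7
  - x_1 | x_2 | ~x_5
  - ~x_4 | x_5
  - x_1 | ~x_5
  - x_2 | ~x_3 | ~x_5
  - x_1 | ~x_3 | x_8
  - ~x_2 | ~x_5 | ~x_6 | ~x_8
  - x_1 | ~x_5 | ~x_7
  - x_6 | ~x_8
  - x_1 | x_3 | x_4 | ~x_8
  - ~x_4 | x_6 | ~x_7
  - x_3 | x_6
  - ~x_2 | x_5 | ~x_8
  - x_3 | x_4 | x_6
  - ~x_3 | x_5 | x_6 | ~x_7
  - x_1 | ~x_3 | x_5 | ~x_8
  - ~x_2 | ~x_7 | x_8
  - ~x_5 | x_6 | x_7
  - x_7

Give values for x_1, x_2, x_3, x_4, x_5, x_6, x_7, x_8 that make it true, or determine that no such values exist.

Unit clause (x_7) forces x_7 = True.
Set x_1 = True.
Try x_2 = True:
  (~x_2 | ~x_7 | x_8) forces x_8 = True.
  (x_6 | ~x_8) forces x_6 = True.
  (~x_2 | ~x_5 | ~x_6 | ~x_8) forces x_5 = False.
  clause (~x_2 | x_5 | ~x_8) is falsified — backtrack.
So x_2 = False.
Set x_3 = False.
  then (x_3 | x_6) forces x_6 = True.
Set x_4 = False.
Set x_5 = True.
Set x_8 = True.
All clauses satisfied.

x_1 = True; x_2 = False; x_3 = False; x_4 = False; x_5 = True; x_6 = True; x_7 = True; x_8 = True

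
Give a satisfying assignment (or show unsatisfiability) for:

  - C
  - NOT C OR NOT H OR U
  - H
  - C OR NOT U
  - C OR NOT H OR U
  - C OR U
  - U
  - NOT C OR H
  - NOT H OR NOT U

Unsatisfiable — no assignment works.

Case H = True:
  (C) forces C = True.
  (NOT C OR NOT H OR U) forces U = True.
  Clause (NOT H OR NOT U) is falsified — contradiction.
Case H = False:
  Clause (H) is falsified — contradiction.
Both cases fail, so the formula is unsatisfiable.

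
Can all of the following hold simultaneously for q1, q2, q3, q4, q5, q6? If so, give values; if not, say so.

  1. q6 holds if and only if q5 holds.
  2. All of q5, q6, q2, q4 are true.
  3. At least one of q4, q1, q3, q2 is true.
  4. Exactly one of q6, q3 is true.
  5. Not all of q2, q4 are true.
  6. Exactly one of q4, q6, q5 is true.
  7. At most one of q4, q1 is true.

Case q4 = True:
  (2) forces q5 = True.
  Constraint (6) is violated (q4=T, q5=T) — contradiction.
Case q4 = False:
  Constraint (2) is violated (q4=F) — contradiction.
Both cases fail — unsatisfiable.

The formula is unsatisfiable.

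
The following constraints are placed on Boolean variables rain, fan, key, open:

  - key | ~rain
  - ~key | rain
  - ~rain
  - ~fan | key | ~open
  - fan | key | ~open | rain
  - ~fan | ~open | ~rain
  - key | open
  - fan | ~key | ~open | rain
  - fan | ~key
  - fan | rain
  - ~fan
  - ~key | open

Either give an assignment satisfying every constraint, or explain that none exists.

No satisfying assignment exists.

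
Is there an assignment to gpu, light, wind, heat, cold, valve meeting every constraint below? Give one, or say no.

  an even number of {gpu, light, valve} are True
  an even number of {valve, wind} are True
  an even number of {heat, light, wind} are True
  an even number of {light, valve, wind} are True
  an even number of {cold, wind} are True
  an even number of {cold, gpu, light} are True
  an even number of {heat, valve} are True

gpu = False; light = False; wind = False; heat = False; cold = False; valve = False

{gpu, light, valve}: 0 true → even ✓
{valve, wind}: 0 true → even ✓
{heat, light, wind}: 0 true → even ✓
{light, valve, wind}: 0 true → even ✓
{cold, wind}: 0 true → even ✓
{cold, gpu, light}: 0 true → even ✓
{heat, valve}: 0 true → even ✓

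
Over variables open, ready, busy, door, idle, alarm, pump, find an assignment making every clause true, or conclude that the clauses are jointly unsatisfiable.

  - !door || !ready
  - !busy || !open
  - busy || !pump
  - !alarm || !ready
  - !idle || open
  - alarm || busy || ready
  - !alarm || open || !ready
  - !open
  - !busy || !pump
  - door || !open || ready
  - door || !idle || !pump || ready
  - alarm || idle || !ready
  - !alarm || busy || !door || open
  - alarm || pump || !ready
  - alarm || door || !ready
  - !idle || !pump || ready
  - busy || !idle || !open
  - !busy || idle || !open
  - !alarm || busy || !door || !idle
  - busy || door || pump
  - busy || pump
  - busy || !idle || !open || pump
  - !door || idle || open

open = False, ready = False, busy = True, door = False, idle = False, alarm = True, pump = False

Unit clause (!open) forces open = False.
In (!idle || open) only !idle is left, so idle = False.
In (!door || idle || open) only !door is left, so door = False.
Try ready = True:
  (!alarm || !ready) forces alarm = False.
  clause (alarm || idle || !ready) is falsified — backtrack.
So ready = False.
Set busy = True.
  then (!busy || !pump) forces pump = False.
Set alarm = True.
All clauses satisfied.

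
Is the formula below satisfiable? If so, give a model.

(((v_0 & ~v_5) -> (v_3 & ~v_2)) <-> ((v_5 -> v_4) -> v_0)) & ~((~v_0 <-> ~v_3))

v_0=F; v_2=F; v_3=T; v_4=F; v_5=T

  ((v_0 & ~v_5) -> (v_3 & ~v_2)) <-> ((v_5 -> v_4) -> v_0) = True
    (v_0 & ~v_5) -> (v_3 & ~v_2) = True
      v_0 & ~v_5 = False
        ~v_5 = False
      v_3 & ~v_2 = True
        ~v_2 = True
    (v_5 -> v_4) -> v_0 = True
      v_5 -> v_4 = False
  ~((~v_0 <-> ~v_3)) = True
    ~v_0 <-> ~v_3 = False
      ~v_0 = True
      ~v_3 = False
Both conjuncts True, so the formula holds.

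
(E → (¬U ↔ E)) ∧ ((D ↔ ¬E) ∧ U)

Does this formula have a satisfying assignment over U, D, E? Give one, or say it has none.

U=T, D=T, E=F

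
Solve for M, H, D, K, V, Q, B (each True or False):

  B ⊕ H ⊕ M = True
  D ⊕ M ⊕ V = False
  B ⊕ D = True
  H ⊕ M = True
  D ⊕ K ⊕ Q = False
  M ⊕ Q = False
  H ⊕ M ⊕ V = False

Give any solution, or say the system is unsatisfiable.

M = False; H = True; D = True; K = True; V = True; Q = False; B = False

B ⊕ H ⊕ M = F ⊕ T ⊕ F = True ✓
D ⊕ M ⊕ V = T ⊕ F ⊕ T = False ✓
B ⊕ D = F ⊕ T = True ✓
H ⊕ M = T ⊕ F = True ✓
D ⊕ K ⊕ Q = T ⊕ T ⊕ F = False ✓
M ⊕ Q = F ⊕ F = False ✓
H ⊕ M ⊕ V = T ⊕ F ⊕ T = False ✓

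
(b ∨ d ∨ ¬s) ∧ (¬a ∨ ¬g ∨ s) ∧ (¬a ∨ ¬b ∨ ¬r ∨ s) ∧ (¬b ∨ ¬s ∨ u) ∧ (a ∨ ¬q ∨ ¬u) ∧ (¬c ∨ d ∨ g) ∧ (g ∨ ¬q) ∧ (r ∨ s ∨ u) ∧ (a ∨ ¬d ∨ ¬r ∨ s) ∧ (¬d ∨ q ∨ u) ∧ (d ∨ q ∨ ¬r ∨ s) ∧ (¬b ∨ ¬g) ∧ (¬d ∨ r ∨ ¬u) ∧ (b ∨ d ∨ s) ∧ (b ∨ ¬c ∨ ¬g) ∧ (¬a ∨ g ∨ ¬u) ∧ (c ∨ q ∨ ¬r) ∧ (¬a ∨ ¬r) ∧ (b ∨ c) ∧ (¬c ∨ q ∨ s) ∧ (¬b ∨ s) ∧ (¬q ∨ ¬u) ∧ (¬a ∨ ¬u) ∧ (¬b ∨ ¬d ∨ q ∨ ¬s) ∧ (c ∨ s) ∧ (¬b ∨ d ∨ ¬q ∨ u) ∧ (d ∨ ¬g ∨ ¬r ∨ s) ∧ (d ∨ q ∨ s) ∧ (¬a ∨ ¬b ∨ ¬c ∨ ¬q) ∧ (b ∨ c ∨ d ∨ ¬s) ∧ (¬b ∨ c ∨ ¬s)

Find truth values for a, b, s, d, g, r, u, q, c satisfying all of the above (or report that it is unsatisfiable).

a = False; b = False; s = True; d = True; g = False; r = True; u = True; q = False; c = True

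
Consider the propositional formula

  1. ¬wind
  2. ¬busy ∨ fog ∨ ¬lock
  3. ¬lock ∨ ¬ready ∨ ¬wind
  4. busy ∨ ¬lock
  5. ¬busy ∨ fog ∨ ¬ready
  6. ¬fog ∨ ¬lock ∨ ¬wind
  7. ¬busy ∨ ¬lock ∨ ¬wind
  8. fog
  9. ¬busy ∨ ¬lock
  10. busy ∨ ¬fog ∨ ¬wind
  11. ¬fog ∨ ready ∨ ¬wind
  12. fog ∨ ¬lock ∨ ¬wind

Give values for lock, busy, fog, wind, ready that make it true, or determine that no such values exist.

lock = False, busy = False, fog = True, wind = False, ready = True

Unit clause (¬wind) forces wind = False.
Unit clause (fog) forces fog = True.
Try lock = True:
  (busy ∨ ¬lock) forces busy = True.
  clause (¬busy ∨ ¬lock) is falsified — backtrack.
So lock = False.
Set busy = False.
Set ready = True.
All clauses satisfied.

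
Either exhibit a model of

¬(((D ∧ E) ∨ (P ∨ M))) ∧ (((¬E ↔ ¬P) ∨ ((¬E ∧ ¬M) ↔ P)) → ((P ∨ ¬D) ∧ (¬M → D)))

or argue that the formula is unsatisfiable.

Case M = True: the conjunct ¬(((D ∧ E) ∨ (P ∨ M))) becomes ¬(((D ∧ E) ∨ True)) = False.
Case M = False: the formula simplifies to ¬(((D ∧ E) ∨ P)) ∧ (((¬E ↔ ¬P) ∨ (¬E ↔ P)) → ((P ∨ ¬D) ∧ D)).
  P = True: the conjunct ¬(((D ∧ E) ∨ P)) becomes ¬(((D ∧ E) ∨ True)) = False.
  P = False: simplifies to ¬((D ∧ E)) ∧ ((¬E ∨ E) → (¬D ∧ D)).
    E = True: simplifies to ¬D ∧ (¬D ∧ D).
      D = True: the conjunct ¬D is False.
      D = False: the conjunct D is False.
    E = False: simplifies to ¬D ∧ D.
      D = True: the conjunct ¬D is False.
      D = False: the conjunct D is False.
Both cases fail — unsatisfiable.

No satisfying assignment exists.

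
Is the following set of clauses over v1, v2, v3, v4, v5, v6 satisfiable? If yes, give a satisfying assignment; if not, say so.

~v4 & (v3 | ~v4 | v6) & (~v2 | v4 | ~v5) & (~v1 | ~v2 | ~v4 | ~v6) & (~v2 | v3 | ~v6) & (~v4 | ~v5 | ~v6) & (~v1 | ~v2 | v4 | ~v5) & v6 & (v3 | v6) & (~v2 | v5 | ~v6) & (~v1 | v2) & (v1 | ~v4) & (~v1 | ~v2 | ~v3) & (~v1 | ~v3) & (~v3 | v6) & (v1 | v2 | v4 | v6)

v1=F, v2=F, v3=T, v4=F, v5=T, v6=T

Unit clause (~v4) forces v4 = False.
Unit clause (v6) forces v6 = True.
Set v1 = False.
Try v2 = True:
  (~v2 | v4 | ~v5) forces v5 = False.
  clause (~v2 | v5 | ~v6) is falsified — backtrack.
So v2 = False.
Set v3 = True.
Set v5 = True.
All clauses satisfied.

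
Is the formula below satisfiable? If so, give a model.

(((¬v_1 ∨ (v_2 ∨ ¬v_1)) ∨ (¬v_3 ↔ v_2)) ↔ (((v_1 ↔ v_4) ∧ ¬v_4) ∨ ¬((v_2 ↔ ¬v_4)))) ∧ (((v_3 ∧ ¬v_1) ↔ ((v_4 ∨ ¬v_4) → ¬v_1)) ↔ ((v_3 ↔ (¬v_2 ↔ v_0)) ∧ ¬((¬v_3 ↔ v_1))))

v_0: False, v_1: False, v_2: True, v_3: False, v_4: True

  ((¬v_1 ∨ (v_2 ∨ ¬v_1)) ∨ (¬v_3 ↔ v_2)) ↔ (((v_1 ↔ v_4) ∧ ¬v_4) ∨ ¬((v_2 ↔ ¬v_4))) = True
    (¬v_1 ∨ (v_2 ∨ ¬v_1)) ∨ (¬v_3 ↔ v_2) = True
      ¬v_1 ∨ (v_2 ∨ ¬v_1) = True
        ¬v_1 = True
        v_2 ∨ ¬v_1 = True
          ¬v_1 = True
      ¬v_3 ↔ v_2 = True
        ¬v_3 = True
    ((v_1 ↔ v_4) ∧ ¬v_4) ∨ ¬((v_2 ↔ ¬v_4)) = True
      (v_1 ↔ v_4) ∧ ¬v_4 = False
        v_1 ↔ v_4 = False
        ¬v_4 = False
      ¬((v_2 ↔ ¬v_4)) = True
        v_2 ↔ ¬v_4 = False
          ¬v_4 = False
  ((v_3 ∧ ¬v_1) ↔ ((v_4 ∨ ¬v_4) → ¬v_1)) ↔ ((v_3 ↔ (¬v_2 ↔ v_0)) ∧ ¬((¬v_3 ↔ v_1))) = True
    (v_3 ∧ ¬v_1) ↔ ((v_4 ∨ ¬v_4) → ¬v_1) = False
      v_3 ∧ ¬v_1 = False
        ¬v_1 = True
      (v_4 ∨ ¬v_4) → ¬v_1 = True
        v_4 ∨ ¬v_4 = True
          ¬v_4 = False
        ¬v_1 = True
    (v_3 ↔ (¬v_2 ↔ v_0)) ∧ ¬((¬v_3 ↔ v_1)) = False
      v_3 ↔ (¬v_2 ↔ v_0) = False
        ¬v_2 ↔ v_0 = True
          ¬v_2 = False
      ¬((¬v_3 ↔ v_1)) = True
        ¬v_3 ↔ v_1 = False
          ¬v_3 = True
Both conjuncts True, so the formula holds.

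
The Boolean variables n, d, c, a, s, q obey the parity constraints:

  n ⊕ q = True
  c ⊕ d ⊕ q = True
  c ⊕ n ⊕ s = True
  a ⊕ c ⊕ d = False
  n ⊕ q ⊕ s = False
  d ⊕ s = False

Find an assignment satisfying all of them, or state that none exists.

Adding constraints 1, 2, 3, 6 mod 2: every variable appears an even number of times on the left, so the left side is 0.
But the right sides sum to 1 (mod 2). 0 ≠ 1 — the system is inconsistent.

UNSATISFIABLE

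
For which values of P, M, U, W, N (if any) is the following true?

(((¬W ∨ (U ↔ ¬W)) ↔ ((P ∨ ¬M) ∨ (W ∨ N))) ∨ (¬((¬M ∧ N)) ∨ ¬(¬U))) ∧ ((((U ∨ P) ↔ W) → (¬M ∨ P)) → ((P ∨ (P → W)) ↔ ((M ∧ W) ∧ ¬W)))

P: False, M: True, U: False, W: False, N: False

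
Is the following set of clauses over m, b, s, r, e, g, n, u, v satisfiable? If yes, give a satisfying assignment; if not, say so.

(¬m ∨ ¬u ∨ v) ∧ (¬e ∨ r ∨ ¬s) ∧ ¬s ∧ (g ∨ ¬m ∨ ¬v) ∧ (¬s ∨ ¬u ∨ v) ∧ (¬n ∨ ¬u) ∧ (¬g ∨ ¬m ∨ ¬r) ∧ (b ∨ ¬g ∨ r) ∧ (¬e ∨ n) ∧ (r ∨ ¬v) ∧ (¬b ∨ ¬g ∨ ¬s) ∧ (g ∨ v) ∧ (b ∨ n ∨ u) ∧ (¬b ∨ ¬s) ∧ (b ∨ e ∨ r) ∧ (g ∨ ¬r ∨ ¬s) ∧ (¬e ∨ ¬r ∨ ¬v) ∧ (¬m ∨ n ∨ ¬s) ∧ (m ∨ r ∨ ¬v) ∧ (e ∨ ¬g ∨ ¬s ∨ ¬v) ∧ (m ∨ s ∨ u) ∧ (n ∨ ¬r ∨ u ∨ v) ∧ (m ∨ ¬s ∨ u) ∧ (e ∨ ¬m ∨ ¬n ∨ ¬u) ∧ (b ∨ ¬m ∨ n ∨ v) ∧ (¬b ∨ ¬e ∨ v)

Unit clause (¬s) forces s = False.
Set m = False.
  then (m ∨ s ∨ u) forces u = True.
  then (¬n ∨ ¬u) forces n = False.
  then (¬e ∨ n) forces e = False.
Set b = True.
Set r = False.
  then (r ∨ ¬v) forces v = False.
  then (g ∨ v) forces g = True.
All clauses satisfied.

m = False, b = True, s = False, r = False, e = False, g = True, n = False, u = True, v = False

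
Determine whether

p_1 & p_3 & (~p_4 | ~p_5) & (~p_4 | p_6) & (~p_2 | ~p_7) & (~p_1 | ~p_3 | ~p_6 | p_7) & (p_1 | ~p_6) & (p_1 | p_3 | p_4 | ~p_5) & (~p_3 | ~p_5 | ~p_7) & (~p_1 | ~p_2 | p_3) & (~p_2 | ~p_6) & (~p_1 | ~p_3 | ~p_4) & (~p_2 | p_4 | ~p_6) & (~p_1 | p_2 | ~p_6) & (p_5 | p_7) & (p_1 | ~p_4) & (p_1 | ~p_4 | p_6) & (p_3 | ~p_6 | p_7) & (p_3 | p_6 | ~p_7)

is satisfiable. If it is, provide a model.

Unit clause (p_1) forces p_1 = True.
Unit clause (p_3) forces p_3 = True.
In (~p_1 | ~p_3 | ~p_4) only ~p_4 is left, so p_4 = False.
Set p_2 = False.
  then (~p_1 | p_2 | ~p_6) forces p_6 = False.
Set p_5 = True.
  then (~p_3 | ~p_5 | ~p_7) forces p_7 = False.
All clauses satisfied.

p_1=T, p_2=F, p_3=T, p_4=F, p_5=T, p_6=F, p_7=F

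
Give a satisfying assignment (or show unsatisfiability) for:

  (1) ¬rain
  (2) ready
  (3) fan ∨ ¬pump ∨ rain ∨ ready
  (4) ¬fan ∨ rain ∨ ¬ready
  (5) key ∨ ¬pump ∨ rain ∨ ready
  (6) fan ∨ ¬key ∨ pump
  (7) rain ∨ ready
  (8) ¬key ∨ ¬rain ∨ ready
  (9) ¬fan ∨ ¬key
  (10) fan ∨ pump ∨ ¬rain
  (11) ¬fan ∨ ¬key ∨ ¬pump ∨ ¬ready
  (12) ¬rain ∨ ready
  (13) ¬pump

rain=F, ready=T, pump=F, fan=F, key=F

Unit clause (¬rain) forces rain = False.
Unit clause (ready) forces ready = True.
In (¬fan ∨ rain ∨ ¬ready) only ¬fan is left, so fan = False.
Unit clause (¬pump) forces pump = False.
In (fan ∨ ¬key ∨ pump) only ¬key is left, so key = False.
All clauses satisfied.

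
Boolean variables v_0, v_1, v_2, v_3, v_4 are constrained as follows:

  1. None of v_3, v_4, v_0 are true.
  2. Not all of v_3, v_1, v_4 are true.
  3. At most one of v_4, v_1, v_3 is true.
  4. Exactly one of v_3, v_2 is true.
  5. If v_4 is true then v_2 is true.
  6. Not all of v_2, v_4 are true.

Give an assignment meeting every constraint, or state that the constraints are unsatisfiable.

v_0 = False; v_1 = True; v_2 = True; v_3 = False; v_4 = False

  (1) {v_3, v_4, v_0}: 0 true — none ✓
  (2) {v_3, v_1, v_4}: 1/3 true — not all ✓
  (3) {v_4, v_1, v_3}: 1 true — at most one ✓
  (4) {v_3, v_2}: 1 true — exactly one ✓
  (5) v_4=F ⇒ v_2: vacuous ✓
  (6) {v_2, v_4}: 1/2 true — not all ✓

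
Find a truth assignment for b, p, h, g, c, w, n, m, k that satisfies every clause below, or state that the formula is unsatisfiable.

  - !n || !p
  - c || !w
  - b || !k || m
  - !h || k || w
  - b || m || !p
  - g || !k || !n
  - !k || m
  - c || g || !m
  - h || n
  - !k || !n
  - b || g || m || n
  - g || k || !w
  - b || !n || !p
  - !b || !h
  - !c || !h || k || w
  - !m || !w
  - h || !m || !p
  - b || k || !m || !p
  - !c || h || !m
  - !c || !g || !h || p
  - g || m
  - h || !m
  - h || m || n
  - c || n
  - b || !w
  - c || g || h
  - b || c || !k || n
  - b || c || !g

b = True; p = False; h = False; g = True; c = False; w = False; n = True; m = False; k = False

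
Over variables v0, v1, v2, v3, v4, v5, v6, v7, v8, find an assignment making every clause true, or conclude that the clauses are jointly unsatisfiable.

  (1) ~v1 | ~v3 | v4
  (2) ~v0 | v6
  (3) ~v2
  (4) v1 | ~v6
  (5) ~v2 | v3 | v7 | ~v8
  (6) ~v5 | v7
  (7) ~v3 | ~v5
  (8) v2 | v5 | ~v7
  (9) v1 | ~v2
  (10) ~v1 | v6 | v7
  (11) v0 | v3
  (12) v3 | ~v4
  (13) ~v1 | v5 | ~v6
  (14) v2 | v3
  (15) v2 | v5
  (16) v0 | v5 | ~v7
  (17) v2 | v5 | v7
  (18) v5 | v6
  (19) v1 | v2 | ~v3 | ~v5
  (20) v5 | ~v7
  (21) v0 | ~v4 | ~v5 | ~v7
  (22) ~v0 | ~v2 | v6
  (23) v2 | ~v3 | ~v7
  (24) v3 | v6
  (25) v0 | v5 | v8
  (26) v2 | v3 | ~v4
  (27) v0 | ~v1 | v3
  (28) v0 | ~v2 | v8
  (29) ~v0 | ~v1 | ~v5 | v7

Unsatisfiable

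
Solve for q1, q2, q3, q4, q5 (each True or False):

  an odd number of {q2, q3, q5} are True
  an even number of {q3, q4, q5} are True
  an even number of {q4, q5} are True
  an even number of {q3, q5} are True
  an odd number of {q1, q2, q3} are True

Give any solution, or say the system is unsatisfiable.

q1 = False, q2 = True, q3 = False, q4 = False, q5 = False

{q2, q3, q5}: 1 true → odd ✓
{q3, q4, q5}: 0 true → even ✓
{q4, q5}: 0 true → even ✓
{q3, q5}: 0 true → even ✓
{q1, q2, q3}: 1 true → odd ✓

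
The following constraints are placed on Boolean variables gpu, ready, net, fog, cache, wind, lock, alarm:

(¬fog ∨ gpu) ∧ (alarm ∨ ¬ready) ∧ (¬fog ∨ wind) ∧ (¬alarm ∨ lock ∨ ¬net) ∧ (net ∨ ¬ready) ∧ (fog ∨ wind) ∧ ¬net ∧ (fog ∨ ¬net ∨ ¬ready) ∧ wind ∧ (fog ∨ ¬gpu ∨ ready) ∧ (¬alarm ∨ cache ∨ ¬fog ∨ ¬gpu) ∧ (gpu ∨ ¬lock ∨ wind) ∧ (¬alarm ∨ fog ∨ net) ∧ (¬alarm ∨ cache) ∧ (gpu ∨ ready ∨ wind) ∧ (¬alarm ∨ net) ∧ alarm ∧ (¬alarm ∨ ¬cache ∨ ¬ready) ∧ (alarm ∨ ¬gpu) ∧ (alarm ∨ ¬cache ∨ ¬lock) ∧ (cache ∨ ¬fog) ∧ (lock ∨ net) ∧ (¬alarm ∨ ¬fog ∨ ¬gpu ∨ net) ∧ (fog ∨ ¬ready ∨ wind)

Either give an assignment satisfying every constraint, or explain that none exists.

Case alarm = True:
  (¬net) forces net = False.
  Clause (¬alarm ∨ net) is falsified — contradiction.
Case alarm = False:
  Clause (alarm) is falsified — contradiction.
Both cases fail, so the formula is unsatisfiable.

Unsatisfiable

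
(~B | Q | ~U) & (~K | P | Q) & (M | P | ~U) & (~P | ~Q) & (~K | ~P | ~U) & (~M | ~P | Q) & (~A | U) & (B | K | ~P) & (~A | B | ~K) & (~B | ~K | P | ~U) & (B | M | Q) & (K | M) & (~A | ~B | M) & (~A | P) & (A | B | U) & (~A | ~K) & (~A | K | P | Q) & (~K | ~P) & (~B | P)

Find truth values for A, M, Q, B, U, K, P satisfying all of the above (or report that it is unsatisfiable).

Set A = False.
Set M = True.
Set Q = True.
  then (~P | ~Q) forces P = False.
  then (~B | P) forces B = False.
  then (A | B | U) forces U = True.
Set K = False.
All clauses satisfied.

A = False; M = True; Q = True; B = False; U = True; K = False; P = False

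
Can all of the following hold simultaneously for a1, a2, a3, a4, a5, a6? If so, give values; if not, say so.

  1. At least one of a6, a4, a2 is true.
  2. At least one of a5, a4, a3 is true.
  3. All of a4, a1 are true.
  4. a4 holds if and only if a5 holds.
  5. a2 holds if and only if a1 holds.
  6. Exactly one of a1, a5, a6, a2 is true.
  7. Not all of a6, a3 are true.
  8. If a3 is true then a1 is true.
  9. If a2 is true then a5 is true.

Case a1 = True:
  (3) forces a4 = True.
  (4) with a4=T forces a5 = True.
  Constraint (6) is violated (a1=T, a5=T) — contradiction.
Case a1 = False:
  Constraint (3) is violated (a1=F) — contradiction.
Both cases fail — unsatisfiable.

Unsatisfiable — no assignment works.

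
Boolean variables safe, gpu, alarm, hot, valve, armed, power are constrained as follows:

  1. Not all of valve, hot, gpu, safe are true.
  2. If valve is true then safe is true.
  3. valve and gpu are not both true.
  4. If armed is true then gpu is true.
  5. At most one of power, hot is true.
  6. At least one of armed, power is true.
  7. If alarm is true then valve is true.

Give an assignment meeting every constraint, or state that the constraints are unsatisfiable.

safe = True, gpu = False, alarm = True, hot = False, valve = True, armed = False, power = True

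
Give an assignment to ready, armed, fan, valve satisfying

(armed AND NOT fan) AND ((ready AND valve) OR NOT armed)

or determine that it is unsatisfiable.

ready = True, armed = True, fan = False, valve = True

  armed AND NOT fan = True
    NOT fan = True
  (ready AND valve) OR NOT armed = True
    ready AND valve = True
    NOT armed = False
Both conjuncts True, so the formula holds.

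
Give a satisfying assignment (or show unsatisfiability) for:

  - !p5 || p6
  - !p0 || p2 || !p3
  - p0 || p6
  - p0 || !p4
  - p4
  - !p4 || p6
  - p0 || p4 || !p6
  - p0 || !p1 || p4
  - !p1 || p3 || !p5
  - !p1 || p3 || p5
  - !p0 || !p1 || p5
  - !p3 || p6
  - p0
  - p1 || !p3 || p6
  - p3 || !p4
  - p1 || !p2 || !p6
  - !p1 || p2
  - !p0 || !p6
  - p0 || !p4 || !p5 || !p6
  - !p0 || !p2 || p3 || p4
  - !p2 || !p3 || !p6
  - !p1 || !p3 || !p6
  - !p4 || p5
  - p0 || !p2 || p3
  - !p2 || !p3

Case p0 = True:
  (p4) forces p4 = True.
  (!p4 || p6) forces p6 = True.
  Clause (!p0 || !p6) is falsified — contradiction.
Case p0 = False:
  Clause (p0) is falsified — contradiction.
Both cases fail, so the formula is unsatisfiable.

The formula is unsatisfiable.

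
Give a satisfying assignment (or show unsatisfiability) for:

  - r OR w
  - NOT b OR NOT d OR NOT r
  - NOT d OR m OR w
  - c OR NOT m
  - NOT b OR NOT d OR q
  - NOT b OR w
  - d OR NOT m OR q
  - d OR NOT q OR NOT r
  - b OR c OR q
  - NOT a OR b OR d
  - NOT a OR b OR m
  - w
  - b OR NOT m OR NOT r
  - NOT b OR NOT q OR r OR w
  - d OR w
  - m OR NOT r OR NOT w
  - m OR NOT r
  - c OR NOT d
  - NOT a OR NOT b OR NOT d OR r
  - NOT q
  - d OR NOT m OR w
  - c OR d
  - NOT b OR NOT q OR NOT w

m: False, q: False, r: False, d: True, c: True, w: True, a: False, b: False

Unit clause (w) forces w = True.
Unit clause (NOT q) forces q = False.
Set m = False.
  then (m OR NOT r OR NOT w) forces r = False.
Set d = True.
  then (NOT b OR NOT d OR q) forces b = False.
  then (b OR c OR q) forces c = True.
  then (NOT a OR b OR m) forces a = False.
All clauses satisfied.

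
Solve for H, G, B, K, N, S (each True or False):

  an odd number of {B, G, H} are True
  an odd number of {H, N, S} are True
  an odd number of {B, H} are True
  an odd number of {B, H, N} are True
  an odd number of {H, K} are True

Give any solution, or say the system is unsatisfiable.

H: False; G: False; B: True; K: True; N: False; S: True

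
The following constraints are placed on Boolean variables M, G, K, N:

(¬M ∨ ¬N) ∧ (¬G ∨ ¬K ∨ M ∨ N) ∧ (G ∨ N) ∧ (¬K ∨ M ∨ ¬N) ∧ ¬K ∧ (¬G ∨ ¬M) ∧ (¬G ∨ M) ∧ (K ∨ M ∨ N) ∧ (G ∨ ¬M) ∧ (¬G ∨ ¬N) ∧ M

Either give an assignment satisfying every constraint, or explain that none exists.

UNSATISFIABLE

Case M = True:
  (¬M ∨ ¬N) forces N = False.
  (G ∨ N) forces G = True.
  Clause (¬G ∨ ¬M) is falsified — contradiction.
Case M = False:
  Clause (M) is falsified — contradiction.
Both cases fail, so the formula is unsatisfiable.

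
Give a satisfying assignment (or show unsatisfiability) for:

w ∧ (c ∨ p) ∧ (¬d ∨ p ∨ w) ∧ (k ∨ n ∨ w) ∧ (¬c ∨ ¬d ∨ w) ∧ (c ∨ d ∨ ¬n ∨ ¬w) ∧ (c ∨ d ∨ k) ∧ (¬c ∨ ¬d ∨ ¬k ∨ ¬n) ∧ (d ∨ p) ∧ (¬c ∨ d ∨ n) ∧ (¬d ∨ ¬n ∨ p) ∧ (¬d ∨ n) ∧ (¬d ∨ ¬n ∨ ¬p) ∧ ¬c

p: True; w: True; n: False; c: False; d: False; k: True

Unit clause (w) forces w = True.
Unit clause (¬c) forces c = False.
In (c ∨ p) only p is left, so p = True.
Try n = True:
  (c ∨ d ∨ ¬n ∨ ¬w) forces d = True.
  clause (¬d ∨ ¬n ∨ ¬p) is falsified — backtrack.
So n = False.
  then (¬d ∨ n) forces d = False.
  then (c ∨ d ∨ k) forces k = True.
All clauses satisfied.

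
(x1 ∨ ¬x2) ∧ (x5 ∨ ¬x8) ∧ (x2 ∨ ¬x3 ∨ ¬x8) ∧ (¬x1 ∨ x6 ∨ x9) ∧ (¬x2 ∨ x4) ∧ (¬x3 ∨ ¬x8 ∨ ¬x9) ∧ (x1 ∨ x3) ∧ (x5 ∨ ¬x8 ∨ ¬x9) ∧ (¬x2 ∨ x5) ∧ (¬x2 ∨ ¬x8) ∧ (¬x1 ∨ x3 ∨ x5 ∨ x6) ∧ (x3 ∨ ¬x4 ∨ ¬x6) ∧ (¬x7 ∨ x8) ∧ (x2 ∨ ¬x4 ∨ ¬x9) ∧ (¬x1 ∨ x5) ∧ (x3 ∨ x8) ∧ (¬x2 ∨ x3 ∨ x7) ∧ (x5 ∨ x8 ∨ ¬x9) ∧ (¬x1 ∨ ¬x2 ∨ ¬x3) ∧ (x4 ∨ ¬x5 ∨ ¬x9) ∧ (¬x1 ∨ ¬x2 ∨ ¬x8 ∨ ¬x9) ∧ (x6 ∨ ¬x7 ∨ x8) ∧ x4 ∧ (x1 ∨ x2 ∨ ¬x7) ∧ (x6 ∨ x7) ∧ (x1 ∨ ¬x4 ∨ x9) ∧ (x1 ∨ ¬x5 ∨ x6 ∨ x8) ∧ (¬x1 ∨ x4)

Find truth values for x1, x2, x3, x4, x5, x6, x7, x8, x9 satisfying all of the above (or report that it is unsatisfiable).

x1: True, x2: False, x3: True, x4: True, x5: True, x6: True, x7: False, x8: False, x9: False

Unit clause (x4) forces x4 = True.
Set x1 = True.
  then (¬x1 ∨ x5) forces x5 = True.
Try x2 = True:
  (¬x2 ∨ ¬x8) forces x8 = False.
  (¬x7 ∨ x8) forces x7 = False.
  (x3 ∨ x8) forces x3 = True.
  clause (¬x1 ∨ ¬x2 ∨ ¬x3) is falsified — backtrack.
So x2 = False.
  then (x2 ∨ ¬x4 ∨ ¬x9) forces x9 = False.
  then (¬x1 ∨ x6 ∨ x9) forces x6 = True.
  then (x3 ∨ ¬x4 ∨ ¬x6) forces x3 = True.
  then (x2 ∨ ¬x3 ∨ ¬x8) forces x8 = False.
  then (¬x7 ∨ x8) forces x7 = False.
All clauses satisfied.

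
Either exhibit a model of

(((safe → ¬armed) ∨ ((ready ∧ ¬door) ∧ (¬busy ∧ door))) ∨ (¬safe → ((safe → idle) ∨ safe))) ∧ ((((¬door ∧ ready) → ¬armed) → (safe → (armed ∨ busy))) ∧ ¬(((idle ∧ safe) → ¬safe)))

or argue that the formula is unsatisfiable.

busy = True; door = False; ready = False; safe = True; armed = False; idle = True

  ((safe → ¬armed) ∨ ((ready ∧ ¬door) ∧ (¬busy ∧ door))) ∨ (¬safe → ((safe → idle) ∨ safe)) = True
    (safe → ¬armed) ∨ ((ready ∧ ¬door) ∧ (¬busy ∧ door)) = True
      safe → ¬armed = True
        ¬armed = True
      (ready ∧ ¬door) ∧ (¬busy ∧ door) = False
        ready ∧ ¬door = False
          ¬door = True
        ¬busy ∧ door = False
          ¬busy = False
    ¬safe → ((safe → idle) ∨ safe) = True
      ¬safe = False
      (safe → idle) ∨ safe = True
        safe → idle = True
  (((¬door ∧ ready) → ¬armed) → (safe → (armed ∨ busy))) ∧ ¬(((idle ∧ safe) → ¬safe)) = True
    ((¬door ∧ ready) → ¬armed) → (safe → (armed ∨ busy)) = True
      (¬door ∧ ready) → ¬armed = True
        ¬door ∧ ready = False
          ¬door = True
        ¬armed = True
      safe → (armed ∨ busy) = True
        armed ∨ busy = True
    ¬(((idle ∧ safe) → ¬safe)) = True
      (idle ∧ safe) → ¬safe = False
        idle ∧ safe = True
        ¬safe = False
Both conjuncts True, so the formula holds.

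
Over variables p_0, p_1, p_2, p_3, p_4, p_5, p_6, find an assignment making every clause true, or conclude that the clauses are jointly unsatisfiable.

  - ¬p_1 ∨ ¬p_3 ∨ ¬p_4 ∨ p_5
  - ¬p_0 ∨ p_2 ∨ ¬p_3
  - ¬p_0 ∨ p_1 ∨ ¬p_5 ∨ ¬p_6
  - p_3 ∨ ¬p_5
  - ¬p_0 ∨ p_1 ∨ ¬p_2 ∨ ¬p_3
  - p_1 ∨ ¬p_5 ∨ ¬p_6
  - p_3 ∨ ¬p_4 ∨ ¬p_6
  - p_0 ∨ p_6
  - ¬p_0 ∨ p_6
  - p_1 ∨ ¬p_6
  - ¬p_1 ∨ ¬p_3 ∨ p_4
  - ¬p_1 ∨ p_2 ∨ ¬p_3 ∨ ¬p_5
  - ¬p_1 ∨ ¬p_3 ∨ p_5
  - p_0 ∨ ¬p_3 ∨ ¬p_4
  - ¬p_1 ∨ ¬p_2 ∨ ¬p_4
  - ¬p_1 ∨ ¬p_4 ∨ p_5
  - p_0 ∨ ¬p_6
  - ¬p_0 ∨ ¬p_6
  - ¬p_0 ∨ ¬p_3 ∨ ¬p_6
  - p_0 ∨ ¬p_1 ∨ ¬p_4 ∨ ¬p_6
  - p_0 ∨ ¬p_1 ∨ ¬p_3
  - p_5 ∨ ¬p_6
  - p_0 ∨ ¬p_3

The formula is unsatisfiable.

Case p_0 = True:
  (¬p_0 ∨ p_6) forces p_6 = True.
  Clause (¬p_0 ∨ ¬p_6) is falsified — contradiction.
Case p_0 = False:
  (p_0 ∨ p_6) forces p_6 = True.
  Clause (p_0 ∨ ¬p_6) is falsified — contradiction.
Both cases fail, so the formula is unsatisfiable.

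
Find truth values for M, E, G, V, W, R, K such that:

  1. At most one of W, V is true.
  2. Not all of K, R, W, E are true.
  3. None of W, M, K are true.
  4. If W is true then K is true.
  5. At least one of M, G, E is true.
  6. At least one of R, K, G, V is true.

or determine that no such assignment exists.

M = False, E = True, G = False, V = False, W = False, R = True, K = False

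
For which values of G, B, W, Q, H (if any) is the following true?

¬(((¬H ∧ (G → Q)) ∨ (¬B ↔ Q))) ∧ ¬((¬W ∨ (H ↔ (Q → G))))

G = False, B = True, W = True, Q = True, H = True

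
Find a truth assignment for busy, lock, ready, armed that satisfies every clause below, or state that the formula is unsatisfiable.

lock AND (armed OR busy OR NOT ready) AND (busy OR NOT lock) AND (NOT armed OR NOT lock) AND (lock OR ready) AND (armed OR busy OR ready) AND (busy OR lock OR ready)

busy = True; lock = True; ready = False; armed = False

Unit clause (lock) forces lock = True.
In (busy OR NOT lock) only busy is left, so busy = True.
In (NOT armed OR NOT lock) only NOT armed is left, so armed = False.
Set ready = False.
Check each clause:
  (lock): lock holds.
  (armed OR busy OR NOT ready): busy holds.
  (busy OR NOT lock): busy holds.
  (NOT armed OR NOT lock): NOT armed holds.
  (lock OR ready): lock holds.
  (armed OR busy OR ready): busy holds.
  (busy OR lock OR ready): busy holds.
All clauses satisfied.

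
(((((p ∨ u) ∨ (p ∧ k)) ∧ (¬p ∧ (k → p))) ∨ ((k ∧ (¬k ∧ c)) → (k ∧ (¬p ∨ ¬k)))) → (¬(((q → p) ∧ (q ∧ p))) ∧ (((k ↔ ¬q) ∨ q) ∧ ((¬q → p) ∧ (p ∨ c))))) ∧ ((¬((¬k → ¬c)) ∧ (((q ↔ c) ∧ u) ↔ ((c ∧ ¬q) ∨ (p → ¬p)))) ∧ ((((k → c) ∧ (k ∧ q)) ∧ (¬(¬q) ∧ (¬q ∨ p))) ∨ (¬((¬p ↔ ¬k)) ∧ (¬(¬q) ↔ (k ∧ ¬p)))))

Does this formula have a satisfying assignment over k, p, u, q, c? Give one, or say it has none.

No satisfying assignment exists.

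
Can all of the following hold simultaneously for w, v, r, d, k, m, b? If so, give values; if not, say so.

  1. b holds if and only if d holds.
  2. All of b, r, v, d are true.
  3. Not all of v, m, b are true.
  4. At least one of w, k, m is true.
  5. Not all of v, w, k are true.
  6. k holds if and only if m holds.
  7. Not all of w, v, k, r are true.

w=T, v=T, r=T, d=T, k=F, m=F, b=T

  (1) b=T, d=T — same ✓
  (2) {b, r, v, d}: all 4 true ✓
  (3) {v, m, b}: 2/3 true — not all ✓
  (4) {w, k, m}: 1 true — at least one ✓
  (5) {v, w, k}: 2/3 true — not all ✓
  (6) k=F, m=F — same ✓
  (7) {w, v, k, r}: 3/4 true — not all ✓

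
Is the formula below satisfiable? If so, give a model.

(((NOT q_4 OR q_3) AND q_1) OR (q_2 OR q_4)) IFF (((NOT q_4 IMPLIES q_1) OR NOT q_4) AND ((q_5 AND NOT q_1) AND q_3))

q_1: False, q_2: False, q_3: False, q_4: False, q_5: True

  (((NOT q_4 OR q_3) AND q_1) OR (q_2 OR q_4)) IFF (((NOT q_4 IMPLIES q_1) OR NOT q_4) AND ((q_5 AND NOT q_1) AND q_3)) = True
    ((NOT q_4 OR q_3) AND q_1) OR (q_2 OR q_4) = False
      (NOT q_4 OR q_3) AND q_1 = False
        NOT q_4 OR q_3 = True
          NOT q_4 = True
      q_2 OR q_4 = False
    ((NOT q_4 IMPLIES q_1) OR NOT q_4) AND ((q_5 AND NOT q_1) AND q_3) = False
      (NOT q_4 IMPLIES q_1) OR NOT q_4 = True
        NOT q_4 IMPLIES q_1 = False
          NOT q_4 = True
        NOT q_4 = True
      (q_5 AND NOT q_1) AND q_3 = False
        q_5 AND NOT q_1 = True
          NOT q_1 = True
The formula evaluates to True.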